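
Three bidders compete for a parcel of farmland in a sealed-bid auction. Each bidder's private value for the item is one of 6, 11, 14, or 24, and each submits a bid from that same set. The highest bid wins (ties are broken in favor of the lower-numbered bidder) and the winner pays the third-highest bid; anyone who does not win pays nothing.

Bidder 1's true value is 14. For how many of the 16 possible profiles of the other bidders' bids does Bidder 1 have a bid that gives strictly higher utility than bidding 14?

4

Others bid (6, 24): truth gives 0; bid 24 gives 8 > 0. Violating.
Others bid (11, 24): truth gives 0; bid 24 gives 3 > 0. Violating.
Others bid (24, 6): truth gives 0; bid 24 gives 8 > 0. Violating.
Others bid (24, 11): truth gives 0; bid 24 gives 3 > 0. Violating.
Others bid (6, 6): truth gives 8; no alternative beats it.
Others bid (6, 11): truth gives 8; no alternative beats it.
(Checking all 16 profiles: 4 have a profitable deviation, 12 do not.)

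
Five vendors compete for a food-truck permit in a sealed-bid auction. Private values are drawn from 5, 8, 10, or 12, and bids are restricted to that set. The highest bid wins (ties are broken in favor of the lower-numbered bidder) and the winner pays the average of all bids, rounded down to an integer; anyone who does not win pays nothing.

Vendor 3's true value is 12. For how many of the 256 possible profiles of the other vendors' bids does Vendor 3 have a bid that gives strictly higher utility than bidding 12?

20

Others bid (5, 5, 5, 5): truth gives 6; bid 8 gives 7 > 6. Violating.
Others bid (5, 5, 5, 8): truth gives 5; bid 8 gives 6 > 5. Violating.
Others bid (5, 5, 8, 5): truth gives 5; bid 8 gives 6 > 5. Violating.
Others bid (5, 5, 8, 8): truth gives 5; bid 8 gives 6 > 5. Violating.
Others bid (5, 5, 5, 10): truth gives 5; no alternative beats it.
Others bid (5, 5, 5, 12): truth gives 5; no alternative beats it.
(Checking all 256 profiles: 20 have a profitable deviation, 236 do not.)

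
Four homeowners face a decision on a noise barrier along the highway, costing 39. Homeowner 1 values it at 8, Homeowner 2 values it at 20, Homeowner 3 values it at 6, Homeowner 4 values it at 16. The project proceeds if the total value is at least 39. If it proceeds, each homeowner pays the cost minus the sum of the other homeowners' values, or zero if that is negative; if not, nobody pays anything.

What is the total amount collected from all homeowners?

Total value 50 ≥ cost 39, so it is built.
Homeowner 1: others sum to 42; max(0, 39 - 42) = 0.
Homeowner 2: others sum to 30; max(0, 39 - 30) = 9.
Homeowner 3: others sum to 44; max(0, 39 - 44) = 0.
Homeowner 4: others sum to 34; max(0, 39 - 34) = 5.
Total collected = 0 + 9 + 0 + 5 = 14.

14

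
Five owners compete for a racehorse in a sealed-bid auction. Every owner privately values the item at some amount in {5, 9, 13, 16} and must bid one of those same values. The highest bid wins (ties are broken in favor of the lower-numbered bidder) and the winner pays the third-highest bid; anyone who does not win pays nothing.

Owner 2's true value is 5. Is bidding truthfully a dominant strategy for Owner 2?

Yes

Check each profile of the others' bids and compare truth against every alternative bid.
Others bid (5, 5, 9, 9): truth gives 0, best alternative gives -4.
Others bid (5, 9, 5, 9): truth gives 0, best alternative gives -4.
Others bid (5, 9, 9, 5): truth gives 0, best alternative gives -4.
Others bid (5, 9, 9, 9): truth gives 0, best alternative gives -4.
Others bid (5, 5, 5, 5): truth gives 0, best alternative gives 0.
Others bid (5, 5, 5, 9): truth gives 0, best alternative gives 0.
(Remaining 250 profiles checked similarly; truth is weakly best in each.)
In every case the truthful bid is at least as good as any alternative, so it is a dominant strategy.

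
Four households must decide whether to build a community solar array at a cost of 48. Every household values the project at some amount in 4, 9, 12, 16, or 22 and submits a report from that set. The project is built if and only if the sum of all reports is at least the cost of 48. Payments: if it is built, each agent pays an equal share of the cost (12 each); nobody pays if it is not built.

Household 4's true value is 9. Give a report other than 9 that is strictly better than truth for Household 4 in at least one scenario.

Suppose Household 1 reports 4, Household 2 reports 16 and Household 3 reports 22.
Report 9: project built, pays 12, utility 9 - 12 = -3.
Report 4: project not built, utility 0.
So reporting 4 beats truth here (0 > -3).

4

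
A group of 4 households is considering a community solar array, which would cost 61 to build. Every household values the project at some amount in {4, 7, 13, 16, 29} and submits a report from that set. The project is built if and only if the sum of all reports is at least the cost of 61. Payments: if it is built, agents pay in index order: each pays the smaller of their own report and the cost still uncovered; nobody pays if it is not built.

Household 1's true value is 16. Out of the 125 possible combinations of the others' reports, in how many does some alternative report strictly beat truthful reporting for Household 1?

44

Others report (4, 16, 29): truth gives 0; report 13 gives 3 > 0. Violating.
Others report (4, 29, 16): truth gives 0; report 13 gives 3 > 0. Violating.
Others report (4, 29, 29): truth gives 0; report 4 gives 12 > 0. Violating.
Others report (7, 13, 29): truth gives 0; report 13 gives 3 > 0. Violating.
Others report (4, 4, 4): truth gives 0; no alternative beats it.
Others report (4, 4, 7): truth gives 0; no alternative beats it.
(Checking all 125 profiles: 44 have a profitable deviation, 81 do not.)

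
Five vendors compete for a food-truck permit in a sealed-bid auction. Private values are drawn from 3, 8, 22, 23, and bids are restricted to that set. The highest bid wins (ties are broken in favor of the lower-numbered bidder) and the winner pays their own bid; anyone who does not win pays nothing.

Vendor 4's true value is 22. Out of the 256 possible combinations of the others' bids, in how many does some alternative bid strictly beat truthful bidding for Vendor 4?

2

Others bid (3, 3, 3, 3): truth gives 0; bid 8 gives 14 > 0. Violating.
Others bid (3, 3, 3, 8): truth gives 0; bid 8 gives 14 > 0. Violating.
Others bid (3, 3, 3, 22): truth gives 0; no alternative beats it.
Others bid (3, 3, 3, 23): truth gives 0; no alternative beats it.
(Checking all 256 profiles: 2 have a profitable deviation, 254 do not.)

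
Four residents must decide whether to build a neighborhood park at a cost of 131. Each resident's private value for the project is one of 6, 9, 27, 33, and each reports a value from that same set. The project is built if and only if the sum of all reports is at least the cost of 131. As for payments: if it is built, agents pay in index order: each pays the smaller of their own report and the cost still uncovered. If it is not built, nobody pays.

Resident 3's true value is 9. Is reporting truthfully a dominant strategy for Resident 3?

Check each profile of the others' reports and compare truth against every alternative report.
Others report (6, 6, 6): truth gives 0, best alternative gives 0.
Others report (6, 6, 9): truth gives 0, best alternative gives 0.
Others report (6, 6, 27): truth gives 0, best alternative gives 0.
Others report (6, 6, 33): truth gives 0, best alternative gives 0.
Others report (6, 9, 6): truth gives 0, best alternative gives 0.
Others report (6, 9, 9): truth gives 0, best alternative gives 0.
(Remaining 58 profiles checked similarly; truth is weakly best in each.)
In every case the truthful report is at least as good as any alternative, so it is a dominant strategy.

Yes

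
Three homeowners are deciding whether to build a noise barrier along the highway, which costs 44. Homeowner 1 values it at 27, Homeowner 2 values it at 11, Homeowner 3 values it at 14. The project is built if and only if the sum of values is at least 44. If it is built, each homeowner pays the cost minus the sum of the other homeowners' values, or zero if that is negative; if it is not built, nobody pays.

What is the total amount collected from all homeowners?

Total value 52 ≥ cost 44, so it is built.
Homeowner 1: others sum to 25; max(0, 44 - 25) = 19.
Homeowner 2: others sum to 41; max(0, 44 - 41) = 3.
Homeowner 3: others sum to 38; max(0, 44 - 38) = 6.
Total collected = 19 + 3 + 6 = 28.

28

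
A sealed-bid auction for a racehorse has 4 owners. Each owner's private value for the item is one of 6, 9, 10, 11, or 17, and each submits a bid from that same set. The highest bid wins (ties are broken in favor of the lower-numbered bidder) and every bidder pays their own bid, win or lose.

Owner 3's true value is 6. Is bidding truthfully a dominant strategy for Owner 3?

Consider the case where Owner 1 bids 6, Owner 2 bids 6 and Owner 4 bids 6.
Truthful bid 6: loses but pays 6, utility -6.
Bid 9 instead: wins, pays 9, utility 6 - 9 = -3.
Since -3 > -6, bidding 9 is strictly better here, so truthful bidding is not dominant.

No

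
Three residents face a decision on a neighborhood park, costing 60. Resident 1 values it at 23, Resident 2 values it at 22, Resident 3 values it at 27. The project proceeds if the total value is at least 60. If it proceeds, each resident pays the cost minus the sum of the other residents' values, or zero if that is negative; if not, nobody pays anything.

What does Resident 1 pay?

Total value 72 ≥ cost 60, so the project is built.
The other residents' values sum to 49.
Cost minus that sum is 60 - 49 = 11.

11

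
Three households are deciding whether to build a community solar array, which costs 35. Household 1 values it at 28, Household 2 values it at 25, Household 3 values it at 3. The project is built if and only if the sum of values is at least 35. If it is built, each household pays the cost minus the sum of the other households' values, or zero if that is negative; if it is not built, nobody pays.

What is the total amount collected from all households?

Total value 56 ≥ cost 35, so it is built.
Household 1: others sum to 28; max(0, 35 - 28) = 7.
Household 2: others sum to 31; max(0, 35 - 31) = 4.
Household 3: others sum to 53; max(0, 35 - 53) = 0.
Total collected = 7 + 4 + 0 = 11.

11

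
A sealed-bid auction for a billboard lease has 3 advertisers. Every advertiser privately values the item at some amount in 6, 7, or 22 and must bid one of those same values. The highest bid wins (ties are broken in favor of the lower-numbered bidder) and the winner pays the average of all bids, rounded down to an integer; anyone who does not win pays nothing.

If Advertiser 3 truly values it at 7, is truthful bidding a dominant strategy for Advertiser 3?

Yes

Check each profile of the others' bids and compare truth against every alternative bid.
Others bid (6, 6): truth gives 1, best alternative gives 0.
Others bid (6, 7): truth gives 0, best alternative gives 0.
Others bid (6, 22): truth gives 0, best alternative gives 0.
Others bid (7, 6): truth gives 0, best alternative gives 0.
Others bid (7, 7): truth gives 0, best alternative gives 0.
Others bid (7, 22): truth gives 0, best alternative gives 0.
(Remaining 3 profiles checked similarly; truth is weakly best in each.)
In every case the truthful bid is at least as good as any alternative, so it is a dominant strategy.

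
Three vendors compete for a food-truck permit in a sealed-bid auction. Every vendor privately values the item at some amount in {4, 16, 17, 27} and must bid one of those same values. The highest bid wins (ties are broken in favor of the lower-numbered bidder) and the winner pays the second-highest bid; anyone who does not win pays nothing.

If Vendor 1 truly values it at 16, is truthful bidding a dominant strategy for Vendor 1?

Yes

Check each profile of the others' bids and compare truth against every alternative bid.
Others bid (4, 4): truth gives 12, best alternative gives 12.
Others bid (4, 16): truth gives 0, best alternative gives 0.
Others bid (4, 17): truth gives 0, best alternative gives 0.
Others bid (4, 27): truth gives 0, best alternative gives 0.
Others bid (16, 4): truth gives 0, best alternative gives 0.
Others bid (16, 16): truth gives 0, best alternative gives 0.
(Remaining 10 profiles checked similarly; truth is weakly best in each.)
In every case the truthful bid is at least as good as any alternative, so it is a dominant strategy.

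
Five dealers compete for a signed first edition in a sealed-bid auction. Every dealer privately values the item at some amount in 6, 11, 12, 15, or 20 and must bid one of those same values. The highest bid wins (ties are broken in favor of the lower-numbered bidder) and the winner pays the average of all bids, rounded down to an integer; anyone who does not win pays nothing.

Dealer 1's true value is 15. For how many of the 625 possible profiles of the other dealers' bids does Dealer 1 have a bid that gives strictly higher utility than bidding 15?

223

Others bid (6, 6, 6, 6): truth gives 8; bid 6 gives 9 > 8. Violating.
Others bid (6, 6, 6, 12): truth gives 6; bid 12 gives 7 > 6. Violating.
Others bid (6, 6, 6, 20): truth gives 0; bid 20 gives 4 > 0. Violating.
Others bid (6, 6, 11, 12): truth gives 5; bid 12 gives 6 > 5. Violating.
Others bid (6, 6, 6, 11): truth gives 7; no alternative beats it.
Others bid (6, 6, 6, 15): truth gives 6; no alternative beats it.
(Checking all 625 profiles: 223 have a profitable deviation, 402 do not.)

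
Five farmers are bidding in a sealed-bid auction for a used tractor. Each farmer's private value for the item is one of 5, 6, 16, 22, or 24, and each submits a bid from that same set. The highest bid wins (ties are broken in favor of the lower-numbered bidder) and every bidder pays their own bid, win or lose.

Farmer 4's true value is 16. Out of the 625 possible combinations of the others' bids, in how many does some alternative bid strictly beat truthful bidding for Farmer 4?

603

Others bid (5, 5, 5, 5): truth gives 0; bid 6 gives 10 > 0. Violating.
Others bid (5, 5, 5, 6): truth gives 0; bid 6 gives 10 > 0. Violating.
Others bid (5, 5, 5, 22): truth gives -16; bid 5 gives -5 > -16. Violating.
Others bid (5, 5, 5, 24): truth gives -16; bid 5 gives -5 > -16. Violating.
Others bid (5, 5, 5, 16): truth gives 0; no alternative beats it.
Others bid (5, 5, 6, 5): truth gives 0; no alternative beats it.
(Checking all 625 profiles: 603 have a profitable deviation, 22 do not.)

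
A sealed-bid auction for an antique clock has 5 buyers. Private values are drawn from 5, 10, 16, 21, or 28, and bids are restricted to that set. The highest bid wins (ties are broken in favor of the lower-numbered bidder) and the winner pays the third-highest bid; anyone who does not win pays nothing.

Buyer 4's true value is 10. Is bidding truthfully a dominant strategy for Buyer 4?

No

Consider the case where Buyer 1 bids 5, Buyer 2 bids 5, Buyer 3 bids 5 and Buyer 5 bids 16.
Truthful bid 10: loses, pays 0, utility 0.
Bid 16 instead: wins, pays 5, utility 10 - 5 = 5.
Since 5 > 0, bidding 16 is strictly better here, so truthful bidding is not dominant.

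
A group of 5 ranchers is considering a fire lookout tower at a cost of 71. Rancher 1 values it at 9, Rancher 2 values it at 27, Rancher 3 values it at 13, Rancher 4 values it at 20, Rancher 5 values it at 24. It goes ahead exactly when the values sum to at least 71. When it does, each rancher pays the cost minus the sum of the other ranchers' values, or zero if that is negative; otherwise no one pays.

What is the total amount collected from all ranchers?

7

Total value 93 ≥ cost 71, so it is built.
Rancher 1: others sum to 84; max(0, 71 - 84) = 0.
Rancher 2: others sum to 66; max(0, 71 - 66) = 5.
Rancher 3: others sum to 80; max(0, 71 - 80) = 0.
Rancher 4: others sum to 73; max(0, 71 - 73) = 0.
Rancher 5: others sum to 69; max(0, 71 - 69) = 2.
Total collected = 0 + 5 + 0 + 0 + 2 = 7.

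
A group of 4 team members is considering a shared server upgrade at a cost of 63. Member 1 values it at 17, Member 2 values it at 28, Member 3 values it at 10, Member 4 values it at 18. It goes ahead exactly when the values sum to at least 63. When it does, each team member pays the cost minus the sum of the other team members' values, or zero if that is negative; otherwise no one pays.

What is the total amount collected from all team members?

33

Total value 73 ≥ cost 63, so it is built.
Member 1: others sum to 56; max(0, 63 - 56) = 7.
Member 2: others sum to 45; max(0, 63 - 45) = 18.
Member 3: others sum to 63; max(0, 63 - 63) = 0.
Member 4: others sum to 55; max(0, 63 - 55) = 8.
Total collected = 7 + 18 + 0 + 8 = 33.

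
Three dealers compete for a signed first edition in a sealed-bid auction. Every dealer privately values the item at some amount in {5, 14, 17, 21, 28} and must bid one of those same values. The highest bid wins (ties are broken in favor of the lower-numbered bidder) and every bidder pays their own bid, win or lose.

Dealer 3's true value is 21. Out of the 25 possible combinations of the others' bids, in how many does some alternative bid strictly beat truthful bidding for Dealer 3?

Others bid (5, 5): truth gives 0; bid 14 gives 7 > 0. Violating.
Others bid (5, 14): truth gives 0; bid 17 gives 4 > 0. Violating.
Others bid (5, 21): truth gives -21; bid 5 gives -5 > -21. Violating.
Others bid (5, 28): truth gives -21; bid 5 gives -5 > -21. Violating.
Others bid (5, 17): truth gives 0; no alternative beats it.
Others bid (14, 17): truth gives 0; no alternative beats it.
(Checking all 25 profiles: 20 have a profitable deviation, 5 do not.)

20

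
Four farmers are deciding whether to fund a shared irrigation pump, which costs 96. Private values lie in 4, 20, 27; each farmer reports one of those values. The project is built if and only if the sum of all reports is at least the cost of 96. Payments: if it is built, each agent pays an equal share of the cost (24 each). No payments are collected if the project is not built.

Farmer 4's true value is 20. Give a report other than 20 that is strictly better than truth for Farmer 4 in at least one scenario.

Suppose Farmer 1 reports 27, Farmer 2 reports 27 and Farmer 3 reports 27.
Report 20: project built, pays 24, utility 20 - 24 = -4.
Report 4: project not built, utility 0.
So reporting 4 beats truth here (0 > -4).

4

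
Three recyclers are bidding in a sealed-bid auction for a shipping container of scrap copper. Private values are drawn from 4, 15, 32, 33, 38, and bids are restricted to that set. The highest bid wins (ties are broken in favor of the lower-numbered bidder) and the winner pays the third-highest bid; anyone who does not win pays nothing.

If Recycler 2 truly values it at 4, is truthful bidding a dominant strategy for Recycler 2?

Check each profile of the others' bids and compare truth against every alternative bid.
Others bid (4, 4): truth gives 0, best alternative gives 0.
Others bid (4, 15): truth gives 0, best alternative gives 0.
Others bid (4, 32): truth gives 0, best alternative gives 0.
Others bid (4, 33): truth gives 0, best alternative gives 0.
Others bid (4, 38): truth gives 0, best alternative gives 0.
Others bid (15, 4): truth gives 0, best alternative gives 0.
(Remaining 19 profiles checked similarly; truth is weakly best in each.)
In every case the truthful bid is at least as good as any alternative, so it is a dominant strategy.

Yes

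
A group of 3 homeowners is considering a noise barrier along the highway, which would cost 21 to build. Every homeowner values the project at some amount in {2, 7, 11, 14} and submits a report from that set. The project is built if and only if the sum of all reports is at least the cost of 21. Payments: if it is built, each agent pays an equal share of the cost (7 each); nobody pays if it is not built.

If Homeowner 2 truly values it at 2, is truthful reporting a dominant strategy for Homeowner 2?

Check each profile of the others' reports and compare truth against every alternative report.
Others report (2, 14): truth gives 0, best alternative gives -5.
Others report (7, 7): truth gives 0, best alternative gives -5.
Others report (7, 11): truth gives 0, best alternative gives -5.
Others report (11, 7): truth gives 0, best alternative gives -5.
Others report (14, 2): truth gives 0, best alternative gives -5.
Others report (7, 14): truth gives -5, best alternative gives -5.
(Remaining 10 profiles checked similarly; truth is weakly best in each.)
In every case the truthful report is at least as good as any alternative, so it is a dominant strategy.

Yes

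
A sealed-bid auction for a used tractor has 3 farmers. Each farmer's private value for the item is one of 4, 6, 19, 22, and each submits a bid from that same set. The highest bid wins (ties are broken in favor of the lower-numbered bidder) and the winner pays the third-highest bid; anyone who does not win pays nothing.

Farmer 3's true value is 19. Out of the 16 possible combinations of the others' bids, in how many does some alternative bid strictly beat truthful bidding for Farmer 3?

Others bid (4, 19): truth gives 0; bid 22 gives 15 > 0. Violating.
Others bid (6, 19): truth gives 0; bid 22 gives 13 > 0. Violating.
Others bid (19, 4): truth gives 0; bid 22 gives 15 > 0. Violating.
Others bid (19, 6): truth gives 0; bid 22 gives 13 > 0. Violating.
Others bid (4, 4): truth gives 15; no alternative beats it.
Others bid (4, 6): truth gives 15; no alternative beats it.
(Checking all 16 profiles: 4 have a profitable deviation, 12 do not.)

4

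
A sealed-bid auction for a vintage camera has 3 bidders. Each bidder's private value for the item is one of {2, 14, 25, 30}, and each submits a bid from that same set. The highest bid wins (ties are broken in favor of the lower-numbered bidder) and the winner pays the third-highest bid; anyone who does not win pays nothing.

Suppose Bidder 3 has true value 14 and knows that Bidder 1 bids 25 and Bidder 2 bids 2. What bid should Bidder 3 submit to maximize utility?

30

Bid 2: loses, pays 0, utility 0.
Bid 14: loses, pays 0, utility 0.
Bid 25: loses, pays 0, utility 0.
Bid 30: wins, pays 2, utility 14 - 2 = 12.
The best choice is 30 with utility 12.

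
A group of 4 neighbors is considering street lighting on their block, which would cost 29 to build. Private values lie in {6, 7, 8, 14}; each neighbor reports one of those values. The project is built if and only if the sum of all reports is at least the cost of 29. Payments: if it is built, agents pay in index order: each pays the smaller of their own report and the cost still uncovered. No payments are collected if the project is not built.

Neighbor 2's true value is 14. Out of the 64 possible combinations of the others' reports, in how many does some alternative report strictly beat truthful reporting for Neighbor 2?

54

Others report (6, 6, 14): truth gives 0; report 6 gives 8 > 0. Violating.
Others report (6, 7, 8): truth gives 0; report 8 gives 6 > 0. Violating.
Others report (6, 7, 14): truth gives 0; report 6 gives 8 > 0. Violating.
Others report (6, 8, 7): truth gives 0; report 8 gives 6 > 0. Violating.
Others report (6, 6, 6): truth gives 0; no alternative beats it.
Others report (6, 6, 7): truth gives 0; no alternative beats it.
(Checking all 64 profiles: 54 have a profitable deviation, 10 do not.)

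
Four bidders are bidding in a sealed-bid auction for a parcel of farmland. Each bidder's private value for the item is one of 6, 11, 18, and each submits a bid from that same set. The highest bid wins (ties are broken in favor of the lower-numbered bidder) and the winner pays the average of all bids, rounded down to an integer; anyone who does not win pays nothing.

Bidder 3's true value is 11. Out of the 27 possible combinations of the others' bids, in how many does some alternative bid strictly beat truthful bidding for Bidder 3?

2

Others bid (6, 11, 6): truth gives 0; bid 18 gives 1 > 0. Violating.
Others bid (11, 6, 6): truth gives 0; bid 18 gives 1 > 0. Violating.
Others bid (6, 6, 6): truth gives 4; no alternative beats it.
Others bid (6, 6, 11): truth gives 3; no alternative beats it.
(Checking all 27 profiles: 2 have a profitable deviation, 25 do not.)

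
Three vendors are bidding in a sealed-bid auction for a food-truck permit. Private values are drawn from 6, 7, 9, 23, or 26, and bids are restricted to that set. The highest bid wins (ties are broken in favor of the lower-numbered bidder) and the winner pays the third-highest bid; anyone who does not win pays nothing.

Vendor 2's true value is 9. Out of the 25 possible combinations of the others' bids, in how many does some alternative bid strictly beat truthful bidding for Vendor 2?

8

Others bid (6, 23): truth gives 0; bid 23 gives 3 > 0. Violating.
Others bid (6, 26): truth gives 0; bid 26 gives 3 > 0. Violating.
Others bid (7, 23): truth gives 0; bid 23 gives 2 > 0. Violating.
Others bid (7, 26): truth gives 0; bid 26 gives 2 > 0. Violating.
Others bid (6, 6): truth gives 3; no alternative beats it.
Others bid (6, 7): truth gives 3; no alternative beats it.
(Checking all 25 profiles: 8 have a profitable deviation, 17 do not.)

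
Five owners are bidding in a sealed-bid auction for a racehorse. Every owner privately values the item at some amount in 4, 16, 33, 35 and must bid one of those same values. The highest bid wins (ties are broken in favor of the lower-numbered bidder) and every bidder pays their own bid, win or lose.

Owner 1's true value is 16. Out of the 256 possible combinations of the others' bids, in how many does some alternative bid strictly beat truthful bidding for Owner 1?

241

Others bid (4, 4, 4, 4): truth gives 0; bid 4 gives 12 > 0. Violating.
Others bid (4, 4, 4, 33): truth gives -16; bid 4 gives -4 > -16. Violating.
Others bid (4, 4, 4, 35): truth gives -16; bid 4 gives -4 > -16. Violating.
Others bid (4, 4, 16, 33): truth gives -16; bid 4 gives -4 > -16. Violating.
Others bid (4, 4, 4, 16): truth gives 0; no alternative beats it.
Others bid (4, 4, 16, 4): truth gives 0; no alternative beats it.
(Checking all 256 profiles: 241 have a profitable deviation, 15 do not.)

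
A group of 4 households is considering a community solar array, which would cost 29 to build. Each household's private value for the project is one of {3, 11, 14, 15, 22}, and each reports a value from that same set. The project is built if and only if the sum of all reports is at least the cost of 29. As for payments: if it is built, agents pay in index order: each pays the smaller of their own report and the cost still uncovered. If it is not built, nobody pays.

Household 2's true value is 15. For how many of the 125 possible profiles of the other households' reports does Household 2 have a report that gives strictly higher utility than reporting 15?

Others report (3, 3, 11): truth gives 0; report 14 gives 1 > 0. Violating.
Others report (3, 3, 14): truth gives 0; report 11 gives 4 > 0. Violating.
Others report (3, 3, 15): truth gives 0; report 11 gives 4 > 0. Violating.
Others report (3, 3, 22): truth gives 0; report 3 gives 12 > 0. Violating.
Others report (3, 3, 3): truth gives 0; no alternative beats it.
(Checking all 125 profiles: 124 have a profitable deviation, 1 does not.)

124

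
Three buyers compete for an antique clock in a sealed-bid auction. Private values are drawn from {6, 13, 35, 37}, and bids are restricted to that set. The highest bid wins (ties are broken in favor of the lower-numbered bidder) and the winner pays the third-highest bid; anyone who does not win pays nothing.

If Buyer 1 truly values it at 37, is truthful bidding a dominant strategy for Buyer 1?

Check each profile of the others' bids and compare truth against every alternative bid.
Others bid (6, 37): truth gives 31, best alternative gives 0.
Others bid (37, 6): truth gives 31, best alternative gives 0.
Others bid (13, 37): truth gives 24, best alternative gives 0.
Others bid (37, 13): truth gives 24, best alternative gives 0.
Others bid (35, 37): truth gives 2, best alternative gives 0.
Others bid (37, 35): truth gives 2, best alternative gives 0.
(Remaining 10 profiles checked similarly; truth is weakly best in each.)
In every case the truthful bid is at least as good as any alternative, so it is a dominant strategy.

Yes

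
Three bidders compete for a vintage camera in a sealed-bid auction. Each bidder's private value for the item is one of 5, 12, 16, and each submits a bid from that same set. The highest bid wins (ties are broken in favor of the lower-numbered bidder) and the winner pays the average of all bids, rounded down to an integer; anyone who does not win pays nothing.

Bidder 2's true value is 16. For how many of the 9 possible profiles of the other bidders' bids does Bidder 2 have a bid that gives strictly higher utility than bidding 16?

Others bid (5, 5): truth gives 8; bid 12 gives 9 > 8. Violating.
Others bid (5, 12): truth gives 5; bid 12 gives 7 > 5. Violating.
Others bid (5, 16): truth gives 4; no alternative beats it.
Others bid (12, 5): truth gives 5; no alternative beats it.
(Checking all 9 profiles: 2 have a profitable deviation, 7 do not.)

2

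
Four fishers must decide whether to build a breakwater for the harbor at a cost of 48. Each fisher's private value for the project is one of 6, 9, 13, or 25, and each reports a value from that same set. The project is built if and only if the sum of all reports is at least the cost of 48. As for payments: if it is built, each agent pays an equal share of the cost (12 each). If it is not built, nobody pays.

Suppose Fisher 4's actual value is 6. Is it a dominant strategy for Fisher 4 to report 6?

Check each profile of the others' reports and compare truth against every alternative report.
Others report (6, 9, 25): truth gives 0, best alternative gives -6.
Others report (6, 25, 9): truth gives 0, best alternative gives -6.
Others report (9, 6, 25): truth gives 0, best alternative gives -6.
Others report (9, 25, 6): truth gives 0, best alternative gives -6.
Others report (13, 13, 13): truth gives 0, best alternative gives -6.
Others report (25, 6, 9): truth gives 0, best alternative gives -6.
(Remaining 58 profiles checked similarly; truth is weakly best in each.)
In every case the truthful report is at least as good as any alternative, so it is a dominant strategy.

Yes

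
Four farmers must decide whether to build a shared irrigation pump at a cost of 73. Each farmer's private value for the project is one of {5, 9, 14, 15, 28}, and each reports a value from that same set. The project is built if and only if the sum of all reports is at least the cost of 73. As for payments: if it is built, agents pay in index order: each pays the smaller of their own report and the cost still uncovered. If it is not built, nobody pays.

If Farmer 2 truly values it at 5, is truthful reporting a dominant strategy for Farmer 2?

Check each profile of the others' reports and compare truth against every alternative report.
Others report (9, 28, 28): truth gives 0, best alternative gives -4.
Others report (14, 28, 28): truth gives 0, best alternative gives -4.
Others report (15, 28, 28): truth gives 0, best alternative gives -4.
Others report (28, 9, 28): truth gives 0, best alternative gives -4.
Others report (28, 14, 28): truth gives 0, best alternative gives -4.
Others report (28, 15, 28): truth gives 0, best alternative gives -4.
(Remaining 119 profiles checked similarly; truth is weakly best in each.)
In every case the truthful report is at least as good as any alternative, so it is a dominant strategy.

Yes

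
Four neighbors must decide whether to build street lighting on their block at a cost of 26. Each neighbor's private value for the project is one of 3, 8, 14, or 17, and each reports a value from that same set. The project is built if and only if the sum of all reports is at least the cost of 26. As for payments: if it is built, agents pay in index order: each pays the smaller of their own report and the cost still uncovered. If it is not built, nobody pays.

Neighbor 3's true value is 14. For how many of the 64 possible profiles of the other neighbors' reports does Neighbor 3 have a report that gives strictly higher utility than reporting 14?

36

Others report (3, 3, 14): truth gives 0; report 8 gives 6 > 0. Violating.
Others report (3, 3, 17): truth gives 0; report 3 gives 11 > 0. Violating.
Others report (3, 8, 8): truth gives 0; report 8 gives 6 > 0. Violating.
Others report (3, 8, 14): truth gives 0; report 3 gives 11 > 0. Violating.
Others report (3, 3, 3): truth gives 0; no alternative beats it.
Others report (3, 3, 8): truth gives 0; no alternative beats it.
(Checking all 64 profiles: 36 have a profitable deviation, 28 do not.)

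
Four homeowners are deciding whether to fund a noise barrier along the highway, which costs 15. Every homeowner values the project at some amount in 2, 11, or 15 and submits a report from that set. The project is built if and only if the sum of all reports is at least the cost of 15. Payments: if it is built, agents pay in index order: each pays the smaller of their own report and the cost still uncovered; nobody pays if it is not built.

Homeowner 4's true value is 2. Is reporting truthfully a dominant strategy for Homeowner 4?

Yes

Check each profile of the others' reports and compare truth against every alternative report.
Others report (2, 2, 2): truth gives 0, best alternative gives -7.
Others report (2, 2, 11): truth gives 2, best alternative gives 2.
Others report (2, 2, 15): truth gives 2, best alternative gives 2.
Others report (2, 11, 2): truth gives 2, best alternative gives 2.
Others report (2, 11, 11): truth gives 2, best alternative gives 2.
Others report (2, 11, 15): truth gives 2, best alternative gives 2.
(Remaining 21 profiles checked similarly; truth is weakly best in each.)
In every case the truthful report is at least as good as any alternative, so it is a dominant strategy.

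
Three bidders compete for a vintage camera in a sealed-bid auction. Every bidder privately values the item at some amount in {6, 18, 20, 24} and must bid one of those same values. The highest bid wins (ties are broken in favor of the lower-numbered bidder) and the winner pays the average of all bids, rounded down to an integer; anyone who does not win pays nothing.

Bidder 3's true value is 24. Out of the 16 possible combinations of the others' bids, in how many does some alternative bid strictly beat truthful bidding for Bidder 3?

4

Others bid (6, 6): truth gives 12; bid 18 gives 14 > 12. Violating.
Others bid (6, 18): truth gives 8; bid 20 gives 10 > 8. Violating.
Others bid (18, 6): truth gives 8; bid 20 gives 10 > 8. Violating.
Others bid (18, 18): truth gives 4; bid 20 gives 6 > 4. Violating.
Others bid (6, 20): truth gives 8; no alternative beats it.
Others bid (6, 24): truth gives 0; no alternative beats it.
(Checking all 16 profiles: 4 have a profitable deviation, 12 do not.)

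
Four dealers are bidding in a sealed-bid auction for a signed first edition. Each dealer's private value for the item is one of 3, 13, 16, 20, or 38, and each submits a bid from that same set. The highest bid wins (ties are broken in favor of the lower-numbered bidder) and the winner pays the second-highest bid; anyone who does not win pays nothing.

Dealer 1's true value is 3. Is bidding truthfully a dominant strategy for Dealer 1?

Yes

Check each profile of the others' bids and compare truth against every alternative bid.
Others bid (3, 3, 13): truth gives 0, best alternative gives -10.
Others bid (3, 13, 3): truth gives 0, best alternative gives -10.
Others bid (3, 13, 13): truth gives 0, best alternative gives -10.
Others bid (13, 3, 3): truth gives 0, best alternative gives -10.
Others bid (13, 3, 13): truth gives 0, best alternative gives -10.
Others bid (13, 13, 3): truth gives 0, best alternative gives -10.
(Remaining 119 profiles checked similarly; truth is weakly best in each.)
In every case the truthful bid is at least as good as any alternative, so it is a dominant strategy.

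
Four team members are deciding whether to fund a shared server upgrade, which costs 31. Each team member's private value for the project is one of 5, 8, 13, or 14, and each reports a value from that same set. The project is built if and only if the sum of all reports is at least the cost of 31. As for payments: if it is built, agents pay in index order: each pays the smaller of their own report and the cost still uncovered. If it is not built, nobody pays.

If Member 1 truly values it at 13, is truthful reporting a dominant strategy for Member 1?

Consider the case where Member 2 reports 5, Member 3 reports 5 and Member 4 reports 13.
Truthful report 13: project built, pays 13, utility 13 - 13 = 0.
Report 8 instead: project built, pays 8, utility 13 - 8 = 5.
Since 5 > 0, reporting 8 is strictly better here, so truthful reporting is not dominant.

No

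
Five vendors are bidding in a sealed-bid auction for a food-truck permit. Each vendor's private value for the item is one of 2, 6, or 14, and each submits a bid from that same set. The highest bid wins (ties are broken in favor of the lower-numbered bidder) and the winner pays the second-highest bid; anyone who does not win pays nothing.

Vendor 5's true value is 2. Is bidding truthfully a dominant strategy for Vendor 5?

Yes

Check each profile of the others' bids and compare truth against every alternative bid.
Others bid (2, 2, 2, 2): truth gives 0, best alternative gives 0.
Others bid (2, 2, 2, 6): truth gives 0, best alternative gives 0.
Others bid (2, 2, 2, 14): truth gives 0, best alternative gives 0.
Others bid (2, 2, 6, 2): truth gives 0, best alternative gives 0.
Others bid (2, 2, 6, 6): truth gives 0, best alternative gives 0.
Others bid (2, 2, 6, 14): truth gives 0, best alternative gives 0.
(Remaining 75 profiles checked similarly; truth is weakly best in each.)
In every case the truthful bid is at least as good as any alternative, so it is a dominant strategy.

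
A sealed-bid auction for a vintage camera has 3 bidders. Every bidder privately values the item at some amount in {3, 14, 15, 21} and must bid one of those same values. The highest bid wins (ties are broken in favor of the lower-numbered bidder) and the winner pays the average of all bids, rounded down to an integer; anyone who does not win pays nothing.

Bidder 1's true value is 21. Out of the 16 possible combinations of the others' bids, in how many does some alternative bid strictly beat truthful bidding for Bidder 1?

9

Others bid (3, 3): truth gives 12; bid 3 gives 18 > 12. Violating.
Others bid (3, 14): truth gives 9; bid 14 gives 11 > 9. Violating.
Others bid (3, 15): truth gives 8; bid 15 gives 10 > 8. Violating.
Others bid (14, 3): truth gives 9; bid 14 gives 11 > 9. Violating.
Others bid (3, 21): truth gives 6; no alternative beats it.
Others bid (14, 21): truth gives 3; no alternative beats it.
(Checking all 16 profiles: 9 have a profitable deviation, 7 do not.)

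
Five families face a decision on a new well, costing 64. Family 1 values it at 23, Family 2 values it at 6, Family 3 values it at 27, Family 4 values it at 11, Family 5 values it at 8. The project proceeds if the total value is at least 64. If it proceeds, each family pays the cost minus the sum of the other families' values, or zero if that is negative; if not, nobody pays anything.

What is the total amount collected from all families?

Total value 75 ≥ cost 64, so it is built.
Family 1: others sum to 52; max(0, 64 - 52) = 12.
Family 2: others sum to 69; max(0, 64 - 69) = 0.
Family 3: others sum to 48; max(0, 64 - 48) = 16.
Family 4: others sum to 64; max(0, 64 - 64) = 0.
Family 5: others sum to 67; max(0, 64 - 67) = 0.
Total collected = 12 + 0 + 16 + 0 + 0 = 28.

28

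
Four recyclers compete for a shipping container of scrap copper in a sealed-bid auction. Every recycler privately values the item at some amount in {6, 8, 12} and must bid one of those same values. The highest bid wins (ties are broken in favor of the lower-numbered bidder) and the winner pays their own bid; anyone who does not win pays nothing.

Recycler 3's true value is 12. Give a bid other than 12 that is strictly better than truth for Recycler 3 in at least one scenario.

8

Suppose Recycler 1 bids 6, Recycler 2 bids 6 and Recycler 4 bids 6.
Bid 12: wins, pays 12, utility 12 - 12 = 0.
Bid 8: wins, pays 8, utility 12 - 8 = 4.
So bidding 8 beats truth here (4 > 0).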